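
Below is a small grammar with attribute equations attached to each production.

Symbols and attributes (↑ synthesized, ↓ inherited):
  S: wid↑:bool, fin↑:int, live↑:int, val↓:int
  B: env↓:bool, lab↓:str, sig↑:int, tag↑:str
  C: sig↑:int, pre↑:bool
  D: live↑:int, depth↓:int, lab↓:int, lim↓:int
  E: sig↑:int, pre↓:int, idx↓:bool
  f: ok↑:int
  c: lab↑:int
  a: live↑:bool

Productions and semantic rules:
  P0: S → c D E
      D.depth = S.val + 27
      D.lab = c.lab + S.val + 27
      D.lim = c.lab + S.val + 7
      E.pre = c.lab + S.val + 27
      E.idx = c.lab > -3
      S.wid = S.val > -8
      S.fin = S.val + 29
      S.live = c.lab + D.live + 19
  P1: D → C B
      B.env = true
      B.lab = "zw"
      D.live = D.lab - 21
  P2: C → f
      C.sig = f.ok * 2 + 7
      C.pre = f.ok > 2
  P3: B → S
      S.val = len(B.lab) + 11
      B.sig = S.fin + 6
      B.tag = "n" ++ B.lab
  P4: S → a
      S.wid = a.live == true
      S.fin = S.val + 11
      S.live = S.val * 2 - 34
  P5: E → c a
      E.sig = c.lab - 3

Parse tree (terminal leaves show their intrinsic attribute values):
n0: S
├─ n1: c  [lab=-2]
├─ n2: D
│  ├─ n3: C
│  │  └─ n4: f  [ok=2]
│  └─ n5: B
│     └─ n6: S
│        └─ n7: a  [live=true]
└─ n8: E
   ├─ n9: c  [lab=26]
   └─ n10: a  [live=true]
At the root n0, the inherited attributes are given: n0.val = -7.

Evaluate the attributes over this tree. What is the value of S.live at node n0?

14

1. n0.val = -7  [given at root]
2. n1.lab = -2  [terminal]
3. n2.depth = 20  [S.val + 27]
4. n2.lab = 18  [c.lab + S.val + 27]
5. n2.lim = -2  [c.lab + S.val + 7]
6. n4.ok = 2  [terminal]
7. n3.sig = 11  [f.ok * 2 + 7]
8. n3.pre = false  [f.ok > 2]
9. n5.env = true  [true]
10. n5.lab = "zw"  ["zw"]
11. n6.val = 13  [len(B.lab) + 11]
12. n7.live = true  [terminal]
13. n6.wid = true  [a.live == true]
14. n6.fin = 24  [S.val + 11]
15. n6.live = -8  [S.val * 2 - 34]
16. n5.sig = 30  [S.fin + 6]
17. n5.tag = "nzw"  ["n" ++ B.lab]
18. n2.live = -3  [D.lab - 21]
19. n8.pre = 18  [c.lab + S.val + 27]
20. n8.idx = true  [c.lab > -3]
21. n9.lab = 26  [terminal]
22. n10.live = true  [terminal]
23. n8.sig = 23  [c.lab - 3]
24. n0.wid = true  [S.val > -8]
25. n0.fin = 22  [S.val + 29]
26. n0.live = 14  [c.lab + D.live + 19]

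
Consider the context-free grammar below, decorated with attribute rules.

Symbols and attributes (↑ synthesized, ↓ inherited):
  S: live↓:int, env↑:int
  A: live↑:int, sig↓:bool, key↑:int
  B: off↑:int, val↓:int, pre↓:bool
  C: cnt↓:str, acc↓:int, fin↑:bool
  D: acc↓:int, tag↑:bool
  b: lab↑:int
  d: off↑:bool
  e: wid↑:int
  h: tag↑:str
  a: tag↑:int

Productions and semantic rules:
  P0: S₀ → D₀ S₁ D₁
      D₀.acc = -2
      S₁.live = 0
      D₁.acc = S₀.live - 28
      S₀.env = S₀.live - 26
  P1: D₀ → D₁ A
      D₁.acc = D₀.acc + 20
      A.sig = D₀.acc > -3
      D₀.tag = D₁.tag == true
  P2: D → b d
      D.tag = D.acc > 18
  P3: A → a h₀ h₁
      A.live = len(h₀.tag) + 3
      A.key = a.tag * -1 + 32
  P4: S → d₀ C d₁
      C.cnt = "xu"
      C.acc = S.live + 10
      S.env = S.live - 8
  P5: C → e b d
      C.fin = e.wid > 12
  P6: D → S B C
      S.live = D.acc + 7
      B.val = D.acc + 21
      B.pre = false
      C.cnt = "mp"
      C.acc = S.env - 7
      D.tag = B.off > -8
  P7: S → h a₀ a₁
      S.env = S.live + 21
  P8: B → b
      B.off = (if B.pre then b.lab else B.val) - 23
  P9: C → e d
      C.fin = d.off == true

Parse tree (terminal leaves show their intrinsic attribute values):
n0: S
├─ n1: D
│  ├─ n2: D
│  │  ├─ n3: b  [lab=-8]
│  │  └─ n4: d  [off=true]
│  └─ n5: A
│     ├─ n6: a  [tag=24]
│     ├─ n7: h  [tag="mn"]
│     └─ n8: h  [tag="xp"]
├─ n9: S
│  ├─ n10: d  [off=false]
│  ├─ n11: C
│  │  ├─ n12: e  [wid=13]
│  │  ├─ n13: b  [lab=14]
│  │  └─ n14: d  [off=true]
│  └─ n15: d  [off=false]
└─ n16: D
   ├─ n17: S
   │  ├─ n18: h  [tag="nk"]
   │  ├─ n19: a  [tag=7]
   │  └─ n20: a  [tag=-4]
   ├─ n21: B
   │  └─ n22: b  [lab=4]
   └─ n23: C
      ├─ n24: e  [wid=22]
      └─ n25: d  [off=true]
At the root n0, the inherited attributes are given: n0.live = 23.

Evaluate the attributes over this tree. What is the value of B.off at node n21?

-7

1. n0.live = 23  [given at root]
2. n1.acc = -2  [-2]
3. n2.acc = 18  [D₀.acc + 20]
4. n3.lab = -8  [terminal]
5. n4.off = true  [terminal]
6. n2.tag = false  [D.acc > 18]
7. n5.sig = true  [D₀.acc > -3]
8. n6.tag = 24  [terminal]
9. n7.tag = "mn"  [terminal]
10. n8.tag = "xp"  [terminal]
11. n5.live = 5  [len(h₀.tag) + 3]
12. n5.key = 8  [a.tag * -1 + 32]
13. n1.tag = false  [D₁.tag == true]
14. n9.live = 0  [0]
15. n10.off = false  [terminal]
16. n11.cnt = "xu"  ["xu"]
17. n11.acc = 10  [S.live + 10]
18. n12.wid = 13  [terminal]
19. n13.lab = 14  [terminal]
20. n14.off = true  [terminal]
21. n11.fin = true  [e.wid > 12]
22. n15.off = false  [terminal]
23. n9.env = -8  [S.live - 8]
24. n16.acc = -5  [S₀.live - 28]
25. n17.live = 2  [D.acc + 7]
26. n18.tag = "nk"  [terminal]
27. n19.tag = 7  [terminal]
28. n20.tag = -4  [terminal]
29. n17.env = 23  [S.live + 21]
30. n21.val = 16  [D.acc + 21]
31. n21.pre = false  [false]
32. n22.lab = 4  [terminal]
33. n21.off = -7  [(if B.pre then b.lab else B.val) - 23]
34. n23.cnt = "mp"  ["mp"]
35. n23.acc = 16  [S.env - 7]
36. n24.wid = 22  [terminal]
37. n25.off = true  [terminal]
38. n23.fin = true  [d.off == true]
39. n16.tag = true  [B.off > -8]
40. n0.env = -3  [S₀.live - 26]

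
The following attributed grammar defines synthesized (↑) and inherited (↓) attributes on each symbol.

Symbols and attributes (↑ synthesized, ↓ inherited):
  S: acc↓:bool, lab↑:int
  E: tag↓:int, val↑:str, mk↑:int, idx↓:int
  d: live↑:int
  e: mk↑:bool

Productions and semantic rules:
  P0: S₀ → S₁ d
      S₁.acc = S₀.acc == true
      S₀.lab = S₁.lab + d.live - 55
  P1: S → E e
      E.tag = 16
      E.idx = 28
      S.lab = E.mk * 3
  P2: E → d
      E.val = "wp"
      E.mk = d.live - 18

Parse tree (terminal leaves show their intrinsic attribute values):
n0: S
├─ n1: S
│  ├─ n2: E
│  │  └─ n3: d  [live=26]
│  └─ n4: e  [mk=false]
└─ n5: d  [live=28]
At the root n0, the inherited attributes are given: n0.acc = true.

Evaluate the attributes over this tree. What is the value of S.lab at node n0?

-3

1. n0.acc = true  [given at root]
2. n1.acc = true  [S₀.acc == true]
3. n2.tag = 16  [16]
4. n2.idx = 28  [28]
5. n3.live = 26  [terminal]
6. n2.val = "wp"  ["wp"]
7. n2.mk = 8  [d.live - 18]
8. n4.mk = false  [terminal]
9. n1.lab = 24  [E.mk * 3]
10. n5.live = 28  [terminal]
11. n0.lab = -3  [S₁.lab + d.live - 55]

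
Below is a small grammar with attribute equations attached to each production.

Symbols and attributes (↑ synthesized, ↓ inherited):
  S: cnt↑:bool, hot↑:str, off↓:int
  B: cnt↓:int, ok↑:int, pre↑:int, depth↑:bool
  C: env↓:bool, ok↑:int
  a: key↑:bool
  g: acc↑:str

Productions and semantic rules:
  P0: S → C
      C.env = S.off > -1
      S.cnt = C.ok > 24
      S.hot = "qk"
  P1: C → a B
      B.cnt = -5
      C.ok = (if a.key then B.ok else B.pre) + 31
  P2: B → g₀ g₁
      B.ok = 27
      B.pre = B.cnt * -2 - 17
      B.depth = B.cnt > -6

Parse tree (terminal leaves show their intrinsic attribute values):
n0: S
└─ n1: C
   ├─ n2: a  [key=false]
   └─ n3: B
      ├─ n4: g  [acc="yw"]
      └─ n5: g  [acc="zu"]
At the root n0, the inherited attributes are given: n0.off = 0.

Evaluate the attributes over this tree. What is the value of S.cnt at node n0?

1. n0.off = 0  [given at root]
2. n1.env = true  [S.off > -1]
3. n2.key = false  [terminal]
4. n3.cnt = -5  [-5]
5. n4.acc = "yw"  [terminal]
6. n5.acc = "zu"  [terminal]
7. n3.ok = 27  [27]
8. n3.pre = -7  [B.cnt * -2 - 17]
9. n3.depth = true  [B.cnt > -6]
10. n1.ok = 24  [(if a.key then B.ok else B.pre) + 31]
11. n0.cnt = false  [C.ok > 24]
12. n0.hot = "qk"  ["qk"]

false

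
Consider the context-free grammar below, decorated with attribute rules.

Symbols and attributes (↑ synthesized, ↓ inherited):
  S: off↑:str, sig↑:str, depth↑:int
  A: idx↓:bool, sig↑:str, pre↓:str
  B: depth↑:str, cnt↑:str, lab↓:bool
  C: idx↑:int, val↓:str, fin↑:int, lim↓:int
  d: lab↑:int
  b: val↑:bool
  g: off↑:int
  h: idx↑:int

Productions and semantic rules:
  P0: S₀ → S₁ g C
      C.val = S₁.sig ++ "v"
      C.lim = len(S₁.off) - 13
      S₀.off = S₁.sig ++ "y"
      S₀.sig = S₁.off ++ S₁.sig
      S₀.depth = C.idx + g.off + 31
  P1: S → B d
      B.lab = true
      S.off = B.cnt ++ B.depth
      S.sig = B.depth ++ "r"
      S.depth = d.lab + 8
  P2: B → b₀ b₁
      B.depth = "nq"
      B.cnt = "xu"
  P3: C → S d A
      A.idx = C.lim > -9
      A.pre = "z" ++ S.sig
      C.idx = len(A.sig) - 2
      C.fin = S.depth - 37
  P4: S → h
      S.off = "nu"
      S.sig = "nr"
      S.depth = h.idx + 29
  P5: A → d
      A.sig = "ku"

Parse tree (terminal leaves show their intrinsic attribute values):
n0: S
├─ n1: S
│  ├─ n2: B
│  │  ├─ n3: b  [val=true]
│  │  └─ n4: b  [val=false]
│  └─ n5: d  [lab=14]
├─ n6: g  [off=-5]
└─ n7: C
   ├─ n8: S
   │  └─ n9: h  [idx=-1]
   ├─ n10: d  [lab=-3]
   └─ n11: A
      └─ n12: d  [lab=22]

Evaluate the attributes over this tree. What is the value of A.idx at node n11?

false

1. n2.lab = true  [true]
2. n3.val = true  [terminal]
3. n4.val = false  [terminal]
4. n2.depth = "nq"  ["nq"]
5. n2.cnt = "xu"  ["xu"]
6. n5.lab = 14  [terminal]
7. n1.off = "xunq"  [B.cnt ++ B.depth]
8. n1.sig = "nqr"  [B.depth ++ "r"]
9. n1.depth = 22  [d.lab + 8]
10. n6.off = -5  [terminal]
11. n7.val = "nqrv"  [S₁.sig ++ "v"]
12. n7.lim = -9  [len(S₁.off) - 13]
13. n9.idx = -1  [terminal]
14. n8.off = "nu"  ["nu"]
15. n8.sig = "nr"  ["nr"]
16. n8.depth = 28  [h.idx + 29]
17. n10.lab = -3  [terminal]
18. n11.idx = false  [C.lim > -9]
19. n11.pre = "znr"  ["z" ++ S.sig]
20. n12.lab = 22  [terminal]
21. n11.sig = "ku"  ["ku"]
22. n7.idx = 0  [len(A.sig) - 2]
23. n7.fin = -9  [S.depth - 37]
24. n0.off = "nqry"  [S₁.sig ++ "y"]
25. n0.sig = "xunqnqr"  [S₁.off ++ S₁.sig]
26. n0.depth = 26  [C.idx + g.off + 31]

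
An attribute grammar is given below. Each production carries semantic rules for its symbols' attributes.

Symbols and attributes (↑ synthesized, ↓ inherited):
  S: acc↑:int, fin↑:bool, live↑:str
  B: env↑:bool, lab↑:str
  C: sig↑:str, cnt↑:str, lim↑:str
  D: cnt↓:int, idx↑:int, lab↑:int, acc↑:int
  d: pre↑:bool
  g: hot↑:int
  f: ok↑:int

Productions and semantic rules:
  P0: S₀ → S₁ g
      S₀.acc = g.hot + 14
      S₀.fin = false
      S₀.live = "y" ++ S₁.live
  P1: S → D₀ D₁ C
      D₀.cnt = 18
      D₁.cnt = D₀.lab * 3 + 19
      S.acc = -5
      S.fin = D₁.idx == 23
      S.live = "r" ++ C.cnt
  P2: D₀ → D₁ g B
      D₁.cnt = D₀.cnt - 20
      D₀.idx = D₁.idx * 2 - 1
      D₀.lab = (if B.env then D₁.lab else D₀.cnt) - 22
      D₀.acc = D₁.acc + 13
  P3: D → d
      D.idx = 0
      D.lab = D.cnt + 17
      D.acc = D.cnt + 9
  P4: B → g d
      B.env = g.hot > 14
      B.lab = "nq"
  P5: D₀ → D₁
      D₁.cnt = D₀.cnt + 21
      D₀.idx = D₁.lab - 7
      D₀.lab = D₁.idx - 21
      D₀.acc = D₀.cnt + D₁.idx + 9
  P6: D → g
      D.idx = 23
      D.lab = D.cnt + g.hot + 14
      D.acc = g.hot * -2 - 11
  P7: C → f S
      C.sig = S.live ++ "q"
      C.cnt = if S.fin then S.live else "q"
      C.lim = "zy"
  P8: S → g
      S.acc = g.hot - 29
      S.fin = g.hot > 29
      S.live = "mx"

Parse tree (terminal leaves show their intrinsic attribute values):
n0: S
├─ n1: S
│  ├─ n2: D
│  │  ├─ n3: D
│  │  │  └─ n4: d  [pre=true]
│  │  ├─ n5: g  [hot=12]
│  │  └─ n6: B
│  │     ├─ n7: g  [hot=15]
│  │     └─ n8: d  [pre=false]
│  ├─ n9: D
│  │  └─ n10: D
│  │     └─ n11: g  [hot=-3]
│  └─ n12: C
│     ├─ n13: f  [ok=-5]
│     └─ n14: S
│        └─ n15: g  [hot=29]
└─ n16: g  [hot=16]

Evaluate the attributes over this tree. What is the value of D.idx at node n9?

1. n2.cnt = 18  [18]
2. n3.cnt = -2  [D₀.cnt - 20]
3. n4.pre = true  [terminal]
4. n3.idx = 0  [0]
5. n3.lab = 15  [D.cnt + 17]
6. n3.acc = 7  [D.cnt + 9]
7. n5.hot = 12  [terminal]
8. n7.hot = 15  [terminal]
9. n8.pre = false  [terminal]
10. n6.env = true  [g.hot > 14]
11. n6.lab = "nq"  ["nq"]
12. n2.idx = -1  [D₁.idx * 2 - 1]
13. n2.lab = -7  [(if B.env then D₁.lab else D₀.cnt) - 22]
14. n2.acc = 20  [D₁.acc + 13]
15. n9.cnt = -2  [D₀.lab * 3 + 19]
16. n10.cnt = 19  [D₀.cnt + 21]
17. n11.hot = -3  [terminal]
18. n10.idx = 23  [23]
19. n10.lab = 30  [D.cnt + g.hot + 14]
20. n10.acc = -5  [g.hot * -2 - 11]
21. n9.idx = 23  [D₁.lab - 7]
22. n9.lab = 2  [D₁.idx - 21]
23. n9.acc = 30  [D₀.cnt + D₁.idx + 9]
24. n13.ok = -5  [terminal]
25. n15.hot = 29  [terminal]
26. n14.acc = 0  [g.hot - 29]
27. n14.fin = false  [g.hot > 29]
28. n14.live = "mx"  ["mx"]
29. n12.sig = "mxq"  [S.live ++ "q"]
30. n12.cnt = "q"  [if S.fin then S.live else "q"]
31. n12.lim = "zy"  ["zy"]
32. n1.acc = -5  [-5]
33. n1.fin = true  [D₁.idx == 23]
34. n1.live = "rq"  ["r" ++ C.cnt]
35. n16.hot = 16  [terminal]
36. n0.acc = 30  [g.hot + 14]
37. n0.fin = false  [false]
38. n0.live = "yrq"  ["y" ++ S₁.live]

23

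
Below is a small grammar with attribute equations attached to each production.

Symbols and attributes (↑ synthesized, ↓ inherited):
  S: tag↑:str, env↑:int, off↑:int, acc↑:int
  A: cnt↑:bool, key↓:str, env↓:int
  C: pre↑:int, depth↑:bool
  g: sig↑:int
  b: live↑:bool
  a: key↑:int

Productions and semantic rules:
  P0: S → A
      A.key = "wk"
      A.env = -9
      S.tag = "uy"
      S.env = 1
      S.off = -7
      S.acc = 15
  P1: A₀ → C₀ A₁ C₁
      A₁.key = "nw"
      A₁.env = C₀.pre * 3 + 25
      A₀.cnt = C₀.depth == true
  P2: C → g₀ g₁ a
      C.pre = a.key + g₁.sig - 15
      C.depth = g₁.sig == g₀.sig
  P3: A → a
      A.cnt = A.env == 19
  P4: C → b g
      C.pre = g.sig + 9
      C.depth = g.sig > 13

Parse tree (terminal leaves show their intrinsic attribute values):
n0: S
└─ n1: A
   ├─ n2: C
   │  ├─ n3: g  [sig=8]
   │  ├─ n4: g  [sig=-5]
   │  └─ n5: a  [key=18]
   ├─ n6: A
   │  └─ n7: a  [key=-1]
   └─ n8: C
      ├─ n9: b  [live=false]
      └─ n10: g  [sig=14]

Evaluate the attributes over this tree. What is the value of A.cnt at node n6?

true

1. n1.key = "wk"  ["wk"]
2. n1.env = -9  [-9]
3. n3.sig = 8  [terminal]
4. n4.sig = -5  [terminal]
5. n5.key = 18  [terminal]
6. n2.pre = -2  [a.key + g₁.sig - 15]
7. n2.depth = false  [g₁.sig == g₀.sig]
8. n6.key = "nw"  ["nw"]
9. n6.env = 19  [C₀.pre * 3 + 25]
10. n7.key = -1  [terminal]
11. n6.cnt = true  [A.env == 19]
12. n9.live = false  [terminal]
13. n10.sig = 14  [terminal]
14. n8.pre = 23  [g.sig + 9]
15. n8.depth = true  [g.sig > 13]
16. n1.cnt = false  [C₀.depth == true]
17. n0.tag = "uy"  ["uy"]
18. n0.env = 1  [1]
19. n0.off = -7  [-7]
20. n0.acc = 15  [15]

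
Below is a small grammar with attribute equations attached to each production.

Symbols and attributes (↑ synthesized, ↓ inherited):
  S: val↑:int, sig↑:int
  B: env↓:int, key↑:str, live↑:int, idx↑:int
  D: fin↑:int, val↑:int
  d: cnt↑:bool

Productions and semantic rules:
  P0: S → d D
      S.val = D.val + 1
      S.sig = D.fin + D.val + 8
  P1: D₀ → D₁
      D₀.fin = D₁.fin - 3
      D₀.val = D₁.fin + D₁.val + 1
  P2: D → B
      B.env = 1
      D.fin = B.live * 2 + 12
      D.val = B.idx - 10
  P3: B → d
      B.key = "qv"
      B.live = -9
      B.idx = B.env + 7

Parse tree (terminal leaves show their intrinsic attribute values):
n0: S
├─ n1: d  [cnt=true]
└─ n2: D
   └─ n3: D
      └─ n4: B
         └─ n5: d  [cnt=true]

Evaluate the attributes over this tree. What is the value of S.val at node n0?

-6

1. n1.cnt = true  [terminal]
2. n4.env = 1  [1]
3. n5.cnt = true  [terminal]
4. n4.key = "qv"  ["qv"]
5. n4.live = -9  [-9]
6. n4.idx = 8  [B.env + 7]
7. n3.fin = -6  [B.live * 2 + 12]
8. n3.val = -2  [B.idx - 10]
9. n2.fin = -9  [D₁.fin - 3]
10. n2.val = -7  [D₁.fin + D₁.val + 1]
11. n0.val = -6  [D.val + 1]
12. n0.sig = -8  [D.fin + D.val + 8]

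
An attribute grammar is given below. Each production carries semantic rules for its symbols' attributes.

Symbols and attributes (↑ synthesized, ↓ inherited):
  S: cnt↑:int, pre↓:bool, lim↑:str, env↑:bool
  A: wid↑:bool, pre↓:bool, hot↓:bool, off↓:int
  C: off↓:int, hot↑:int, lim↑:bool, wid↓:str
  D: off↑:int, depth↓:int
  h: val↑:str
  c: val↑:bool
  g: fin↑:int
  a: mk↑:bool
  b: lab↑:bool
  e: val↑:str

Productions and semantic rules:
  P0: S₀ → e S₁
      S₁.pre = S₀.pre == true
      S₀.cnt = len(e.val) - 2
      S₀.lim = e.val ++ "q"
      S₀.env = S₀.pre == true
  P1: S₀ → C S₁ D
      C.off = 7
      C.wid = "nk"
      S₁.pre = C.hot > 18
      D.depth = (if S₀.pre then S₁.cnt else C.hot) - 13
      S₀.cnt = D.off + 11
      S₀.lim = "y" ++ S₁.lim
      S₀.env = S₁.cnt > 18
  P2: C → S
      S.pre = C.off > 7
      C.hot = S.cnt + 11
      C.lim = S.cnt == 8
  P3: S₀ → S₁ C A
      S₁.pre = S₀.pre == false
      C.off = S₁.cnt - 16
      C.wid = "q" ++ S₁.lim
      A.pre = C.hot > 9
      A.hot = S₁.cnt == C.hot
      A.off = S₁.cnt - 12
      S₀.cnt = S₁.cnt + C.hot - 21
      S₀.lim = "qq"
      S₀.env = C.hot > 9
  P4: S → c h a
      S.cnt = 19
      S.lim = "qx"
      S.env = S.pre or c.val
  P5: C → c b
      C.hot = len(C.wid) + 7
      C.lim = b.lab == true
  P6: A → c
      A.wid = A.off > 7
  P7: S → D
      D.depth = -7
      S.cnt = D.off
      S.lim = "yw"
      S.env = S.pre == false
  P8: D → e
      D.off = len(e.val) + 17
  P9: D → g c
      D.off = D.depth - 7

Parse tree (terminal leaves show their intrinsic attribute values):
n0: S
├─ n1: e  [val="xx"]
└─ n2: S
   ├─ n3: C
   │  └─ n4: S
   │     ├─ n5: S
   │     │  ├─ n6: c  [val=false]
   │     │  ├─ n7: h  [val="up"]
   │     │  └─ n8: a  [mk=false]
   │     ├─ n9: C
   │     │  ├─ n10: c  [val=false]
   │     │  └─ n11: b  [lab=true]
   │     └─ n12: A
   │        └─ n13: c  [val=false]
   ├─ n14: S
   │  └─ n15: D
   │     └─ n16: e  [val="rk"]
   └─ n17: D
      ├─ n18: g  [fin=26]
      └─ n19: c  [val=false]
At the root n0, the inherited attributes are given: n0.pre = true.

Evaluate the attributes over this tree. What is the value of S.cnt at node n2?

10

1. n0.pre = true  [given at root]
2. n1.val = "xx"  [terminal]
3. n2.pre = true  [S₀.pre == true]
4. n3.off = 7  [7]
5. n3.wid = "nk"  ["nk"]
6. n4.pre = false  [C.off > 7]
7. n5.pre = true  [S₀.pre == false]
8. n6.val = false  [terminal]
9. n7.val = "up"  [terminal]
10. n8.mk = false  [terminal]
11. n5.cnt = 19  [19]
12. n5.lim = "qx"  ["qx"]
13. n5.env = true  [S.pre or c.val]
14. n9.off = 3  [S₁.cnt - 16]
15. n9.wid = "qqx"  ["q" ++ S₁.lim]
16. n10.val = false  [terminal]
17. n11.lab = true  [terminal]
18. n9.hot = 10  [len(C.wid) + 7]
19. n9.lim = true  [b.lab == true]
20. n12.pre = true  [C.hot > 9]
21. n12.hot = false  [S₁.cnt == C.hot]
22. n12.off = 7  [S₁.cnt - 12]
23. n13.val = false  [terminal]
24. n12.wid = false  [A.off > 7]
25. n4.cnt = 8  [S₁.cnt + C.hot - 21]
26. n4.lim = "qq"  ["qq"]
27. n4.env = true  [C.hot > 9]
28. n3.hot = 19  [S.cnt + 11]
29. n3.lim = true  [S.cnt == 8]
30. n14.pre = true  [C.hot > 18]
31. n15.depth = -7  [-7]
32. n16.val = "rk"  [terminal]
33. n15.off = 19  [len(e.val) + 17]
34. n14.cnt = 19  [D.off]
35. n14.lim = "yw"  ["yw"]
36. n14.env = false  [S.pre == false]
37. n17.depth = 6  [(if S₀.pre then S₁.cnt else C.hot) - 13]
38. n18.fin = 26  [terminal]
39. n19.val = false  [terminal]
40. n17.off = -1  [D.depth - 7]
41. n2.cnt = 10  [D.off + 11]
42. n2.lim = "yyw"  ["y" ++ S₁.lim]
43. n2.env = true  [S₁.cnt > 18]
44. n0.cnt = 0  [len(e.val) - 2]
45. n0.lim = "xxq"  [e.val ++ "q"]
46. n0.env = true  [S₀.pre == true]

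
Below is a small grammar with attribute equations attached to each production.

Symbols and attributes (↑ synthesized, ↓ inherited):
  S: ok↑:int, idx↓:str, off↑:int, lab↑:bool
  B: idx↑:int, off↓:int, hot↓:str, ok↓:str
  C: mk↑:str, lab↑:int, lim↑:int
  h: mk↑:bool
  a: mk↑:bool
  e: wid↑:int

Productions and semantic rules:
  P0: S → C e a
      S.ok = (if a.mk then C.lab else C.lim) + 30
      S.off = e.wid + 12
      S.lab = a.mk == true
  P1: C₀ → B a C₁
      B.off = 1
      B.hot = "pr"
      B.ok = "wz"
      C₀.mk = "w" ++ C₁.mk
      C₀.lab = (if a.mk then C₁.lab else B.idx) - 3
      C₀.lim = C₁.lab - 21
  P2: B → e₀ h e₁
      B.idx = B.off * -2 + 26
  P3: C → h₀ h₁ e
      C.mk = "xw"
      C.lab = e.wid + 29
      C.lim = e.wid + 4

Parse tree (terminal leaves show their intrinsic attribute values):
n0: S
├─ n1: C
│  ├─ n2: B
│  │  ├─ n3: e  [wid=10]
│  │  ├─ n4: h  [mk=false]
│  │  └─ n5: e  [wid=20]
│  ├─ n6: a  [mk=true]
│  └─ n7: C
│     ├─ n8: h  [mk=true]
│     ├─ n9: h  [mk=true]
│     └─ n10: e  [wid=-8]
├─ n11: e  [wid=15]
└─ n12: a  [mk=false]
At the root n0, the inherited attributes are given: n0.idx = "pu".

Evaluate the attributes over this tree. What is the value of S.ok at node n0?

30

1. n0.idx = "pu"  [given at root]
2. n2.off = 1  [1]
3. n2.hot = "pr"  ["pr"]
4. n2.ok = "wz"  ["wz"]
5. n3.wid = 10  [terminal]
6. n4.mk = false  [terminal]
7. n5.wid = 20  [terminal]
8. n2.idx = 24  [B.off * -2 + 26]
9. n6.mk = true  [terminal]
10. n8.mk = true  [terminal]
11. n9.mk = true  [terminal]
12. n10.wid = -8  [terminal]
13. n7.mk = "xw"  ["xw"]
14. n7.lab = 21  [e.wid + 29]
15. n7.lim = -4  [e.wid + 4]
16. n1.mk = "wxw"  ["w" ++ C₁.mk]
17. n1.lab = 18  [(if a.mk then C₁.lab else B.idx) - 3]
18. n1.lim = 0  [C₁.lab - 21]
19. n11.wid = 15  [terminal]
20. n12.mk = false  [terminal]
21. n0.ok = 30  [(if a.mk then C.lab else C.lim) + 30]
22. n0.off = 27  [e.wid + 12]
23. n0.lab = false  [a.mk == true]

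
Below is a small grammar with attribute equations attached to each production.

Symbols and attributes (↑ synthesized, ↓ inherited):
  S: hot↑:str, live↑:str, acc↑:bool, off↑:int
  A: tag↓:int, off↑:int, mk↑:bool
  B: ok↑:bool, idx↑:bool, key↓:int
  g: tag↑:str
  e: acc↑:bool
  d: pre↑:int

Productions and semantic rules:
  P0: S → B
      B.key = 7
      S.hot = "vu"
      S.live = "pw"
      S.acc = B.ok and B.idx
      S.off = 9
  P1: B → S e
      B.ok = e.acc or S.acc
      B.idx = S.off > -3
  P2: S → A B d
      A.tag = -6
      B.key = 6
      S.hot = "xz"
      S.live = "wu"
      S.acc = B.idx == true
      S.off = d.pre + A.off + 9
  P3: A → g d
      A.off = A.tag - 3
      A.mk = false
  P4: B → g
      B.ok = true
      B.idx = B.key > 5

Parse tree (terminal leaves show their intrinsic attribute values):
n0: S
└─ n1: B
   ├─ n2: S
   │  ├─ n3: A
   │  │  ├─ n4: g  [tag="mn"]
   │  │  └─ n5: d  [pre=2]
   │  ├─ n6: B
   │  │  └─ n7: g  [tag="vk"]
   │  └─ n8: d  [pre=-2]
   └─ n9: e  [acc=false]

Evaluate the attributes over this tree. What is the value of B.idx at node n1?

true

1. n1.key = 7  [7]
2. n3.tag = -6  [-6]
3. n4.tag = "mn"  [terminal]
4. n5.pre = 2  [terminal]
5. n3.off = -9  [A.tag - 3]
6. n3.mk = false  [false]
7. n6.key = 6  [6]
8. n7.tag = "vk"  [terminal]
9. n6.ok = true  [true]
10. n6.idx = true  [B.key > 5]
11. n8.pre = -2  [terminal]
12. n2.hot = "xz"  ["xz"]
13. n2.live = "wu"  ["wu"]
14. n2.acc = true  [B.idx == true]
15. n2.off = -2  [d.pre + A.off + 9]
16. n9.acc = false  [terminal]
17. n1.ok = true  [e.acc or S.acc]
18. n1.idx = true  [S.off > -3]
19. n0.hot = "vu"  ["vu"]
20. n0.live = "pw"  ["pw"]
21. n0.acc = true  [B.ok and B.idx]
22. n0.off = 9  [9]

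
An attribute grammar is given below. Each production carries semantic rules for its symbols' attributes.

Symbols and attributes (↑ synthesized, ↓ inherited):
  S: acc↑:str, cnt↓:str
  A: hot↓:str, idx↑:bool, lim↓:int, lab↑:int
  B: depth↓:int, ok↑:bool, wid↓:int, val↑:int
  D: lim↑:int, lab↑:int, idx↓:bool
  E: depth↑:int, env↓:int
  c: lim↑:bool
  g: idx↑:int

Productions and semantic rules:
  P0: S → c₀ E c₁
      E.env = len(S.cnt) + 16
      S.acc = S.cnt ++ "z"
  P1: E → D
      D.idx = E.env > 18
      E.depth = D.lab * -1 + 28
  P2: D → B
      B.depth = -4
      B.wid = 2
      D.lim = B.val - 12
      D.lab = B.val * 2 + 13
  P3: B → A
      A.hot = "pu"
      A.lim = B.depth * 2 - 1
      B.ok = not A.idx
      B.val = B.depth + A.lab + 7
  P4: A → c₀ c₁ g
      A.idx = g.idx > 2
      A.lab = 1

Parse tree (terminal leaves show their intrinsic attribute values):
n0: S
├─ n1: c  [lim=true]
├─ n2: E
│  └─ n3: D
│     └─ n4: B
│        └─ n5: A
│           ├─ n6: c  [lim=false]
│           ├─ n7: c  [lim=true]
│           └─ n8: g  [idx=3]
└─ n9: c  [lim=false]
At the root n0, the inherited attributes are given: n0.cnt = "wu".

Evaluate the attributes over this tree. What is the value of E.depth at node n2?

7

1. n0.cnt = "wu"  [given at root]
2. n1.lim = true  [terminal]
3. n2.env = 18  [len(S.cnt) + 16]
4. n3.idx = false  [E.env > 18]
5. n4.depth = -4  [-4]
6. n4.wid = 2  [2]
7. n5.hot = "pu"  ["pu"]
8. n5.lim = -9  [B.depth * 2 - 1]
9. n6.lim = false  [terminal]
10. n7.lim = true  [terminal]
11. n8.idx = 3  [terminal]
12. n5.idx = true  [g.idx > 2]
13. n5.lab = 1  [1]
14. n4.ok = false  [not A.idx]
15. n4.val = 4  [B.depth + A.lab + 7]
16. n3.lim = -8  [B.val - 12]
17. n3.lab = 21  [B.val * 2 + 13]
18. n2.depth = 7  [D.lab * -1 + 28]
19. n9.lim = false  [terminal]
20. n0.acc = "wuz"  [S.cnt ++ "z"]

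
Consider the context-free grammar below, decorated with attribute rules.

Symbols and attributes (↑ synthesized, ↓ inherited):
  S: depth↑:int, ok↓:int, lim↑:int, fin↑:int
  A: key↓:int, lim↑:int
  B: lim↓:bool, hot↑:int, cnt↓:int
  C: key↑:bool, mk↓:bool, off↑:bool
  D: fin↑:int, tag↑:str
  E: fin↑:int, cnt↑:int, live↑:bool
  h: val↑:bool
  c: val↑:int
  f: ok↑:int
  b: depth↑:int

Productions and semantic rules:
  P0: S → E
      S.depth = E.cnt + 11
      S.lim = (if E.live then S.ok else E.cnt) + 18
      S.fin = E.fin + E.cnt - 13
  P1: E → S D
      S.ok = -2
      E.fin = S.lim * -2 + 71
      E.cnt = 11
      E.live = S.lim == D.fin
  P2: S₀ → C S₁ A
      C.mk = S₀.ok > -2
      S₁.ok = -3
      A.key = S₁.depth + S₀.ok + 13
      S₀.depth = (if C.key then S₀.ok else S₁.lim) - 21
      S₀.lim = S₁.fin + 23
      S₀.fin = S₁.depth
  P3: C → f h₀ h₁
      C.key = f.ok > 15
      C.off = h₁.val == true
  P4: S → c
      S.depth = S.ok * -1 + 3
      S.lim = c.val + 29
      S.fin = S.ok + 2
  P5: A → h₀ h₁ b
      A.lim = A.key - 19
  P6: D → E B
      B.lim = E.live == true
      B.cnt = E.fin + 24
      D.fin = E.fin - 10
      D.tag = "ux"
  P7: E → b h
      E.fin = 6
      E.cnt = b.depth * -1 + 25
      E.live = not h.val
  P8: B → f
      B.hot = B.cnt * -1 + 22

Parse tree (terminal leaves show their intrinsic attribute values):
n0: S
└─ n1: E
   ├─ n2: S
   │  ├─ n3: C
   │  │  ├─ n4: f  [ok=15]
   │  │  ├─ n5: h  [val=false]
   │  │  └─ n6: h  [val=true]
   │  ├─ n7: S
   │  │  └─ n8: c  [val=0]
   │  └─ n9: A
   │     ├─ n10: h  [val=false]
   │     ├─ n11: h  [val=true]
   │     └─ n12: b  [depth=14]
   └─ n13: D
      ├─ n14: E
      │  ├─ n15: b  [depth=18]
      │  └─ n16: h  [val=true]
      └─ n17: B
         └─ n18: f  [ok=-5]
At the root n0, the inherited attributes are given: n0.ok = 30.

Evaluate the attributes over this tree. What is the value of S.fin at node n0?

1. n0.ok = 30  [given at root]
2. n2.ok = -2  [-2]
3. n3.mk = false  [S₀.ok > -2]
4. n4.ok = 15  [terminal]
5. n5.val = false  [terminal]
6. n6.val = true  [terminal]
7. n3.key = false  [f.ok > 15]
8. n3.off = true  [h₁.val == true]
9. n7.ok = -3  [-3]
10. n8.val = 0  [terminal]
11. n7.depth = 6  [S.ok * -1 + 3]
12. n7.lim = 29  [c.val + 29]
13. n7.fin = -1  [S.ok + 2]
14. n9.key = 17  [S₁.depth + S₀.ok + 13]
15. n10.val = false  [terminal]
16. n11.val = true  [terminal]
17. n12.depth = 14  [terminal]
18. n9.lim = -2  [A.key - 19]
19. n2.depth = 8  [(if C.key then S₀.ok else S₁.lim) - 21]
20. n2.lim = 22  [S₁.fin + 23]
21. n2.fin = 6  [S₁.depth]
22. n15.depth = 18  [terminal]
23. n16.val = true  [terminal]
24. n14.fin = 6  [6]
25. n14.cnt = 7  [b.depth * -1 + 25]
26. n14.live = false  [not h.val]
27. n17.lim = false  [E.live == true]
28. n17.cnt = 30  [E.fin + 24]
29. n18.ok = -5  [terminal]
30. n17.hot = -8  [B.cnt * -1 + 22]
31. n13.fin = -4  [E.fin - 10]
32. n13.tag = "ux"  ["ux"]
33. n1.fin = 27  [S.lim * -2 + 71]
34. n1.cnt = 11  [11]
35. n1.live = false  [S.lim == D.fin]
36. n0.depth = 22  [E.cnt + 11]
37. n0.lim = 29  [(if E.live then S.ok else E.cnt) + 18]
38. n0.fin = 25  [E.fin + E.cnt - 13]

25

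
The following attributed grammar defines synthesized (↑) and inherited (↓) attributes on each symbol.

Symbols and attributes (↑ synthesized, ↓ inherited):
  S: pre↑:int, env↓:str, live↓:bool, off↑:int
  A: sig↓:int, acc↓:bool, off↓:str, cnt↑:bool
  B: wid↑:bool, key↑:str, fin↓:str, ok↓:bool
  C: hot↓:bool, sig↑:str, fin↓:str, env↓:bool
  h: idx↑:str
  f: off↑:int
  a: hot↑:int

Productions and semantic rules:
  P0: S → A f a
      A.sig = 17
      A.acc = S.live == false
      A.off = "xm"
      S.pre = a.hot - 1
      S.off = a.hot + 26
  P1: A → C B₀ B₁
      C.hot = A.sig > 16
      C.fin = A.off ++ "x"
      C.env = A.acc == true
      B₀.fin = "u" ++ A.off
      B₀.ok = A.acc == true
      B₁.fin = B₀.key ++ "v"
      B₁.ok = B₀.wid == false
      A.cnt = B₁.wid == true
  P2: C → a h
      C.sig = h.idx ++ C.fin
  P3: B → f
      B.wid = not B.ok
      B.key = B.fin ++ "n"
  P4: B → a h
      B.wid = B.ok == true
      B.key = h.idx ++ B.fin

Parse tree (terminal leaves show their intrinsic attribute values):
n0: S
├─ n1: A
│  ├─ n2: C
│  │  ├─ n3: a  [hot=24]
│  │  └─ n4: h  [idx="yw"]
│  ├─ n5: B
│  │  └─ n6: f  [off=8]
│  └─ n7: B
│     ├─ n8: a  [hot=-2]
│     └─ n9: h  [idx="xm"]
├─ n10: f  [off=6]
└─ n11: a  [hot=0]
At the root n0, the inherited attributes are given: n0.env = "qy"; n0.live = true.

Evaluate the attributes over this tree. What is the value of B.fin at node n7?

1. n0.env = "qy"  [given at root]
2. n0.live = true  [given at root]
3. n1.sig = 17  [17]
4. n1.acc = false  [S.live == false]
5. n1.off = "xm"  ["xm"]
6. n2.hot = true  [A.sig > 16]
7. n2.fin = "xmx"  [A.off ++ "x"]
8. n2.env = false  [A.acc == true]
9. n3.hot = 24  [terminal]
10. n4.idx = "yw"  [terminal]
11. n2.sig = "ywxmx"  [h.idx ++ C.fin]
12. n5.fin = "uxm"  ["u" ++ A.off]
13. n5.ok = false  [A.acc == true]
14. n6.off = 8  [terminal]
15. n5.wid = true  [not B.ok]
16. n5.key = "uxmn"  [B.fin ++ "n"]
17. n7.fin = "uxmnv"  [B₀.key ++ "v"]
18. n7.ok = false  [B₀.wid == false]
19. n8.hot = -2  [terminal]
20. n9.idx = "xm"  [terminal]
21. n7.wid = false  [B.ok == true]
22. n7.key = "xmuxmnv"  [h.idx ++ B.fin]
23. n1.cnt = false  [B₁.wid == true]
24. n10.off = 6  [terminal]
25. n11.hot = 0  [terminal]
26. n0.pre = -1  [a.hot - 1]
27. n0.off = 26  [a.hot + 26]

"uxmnv"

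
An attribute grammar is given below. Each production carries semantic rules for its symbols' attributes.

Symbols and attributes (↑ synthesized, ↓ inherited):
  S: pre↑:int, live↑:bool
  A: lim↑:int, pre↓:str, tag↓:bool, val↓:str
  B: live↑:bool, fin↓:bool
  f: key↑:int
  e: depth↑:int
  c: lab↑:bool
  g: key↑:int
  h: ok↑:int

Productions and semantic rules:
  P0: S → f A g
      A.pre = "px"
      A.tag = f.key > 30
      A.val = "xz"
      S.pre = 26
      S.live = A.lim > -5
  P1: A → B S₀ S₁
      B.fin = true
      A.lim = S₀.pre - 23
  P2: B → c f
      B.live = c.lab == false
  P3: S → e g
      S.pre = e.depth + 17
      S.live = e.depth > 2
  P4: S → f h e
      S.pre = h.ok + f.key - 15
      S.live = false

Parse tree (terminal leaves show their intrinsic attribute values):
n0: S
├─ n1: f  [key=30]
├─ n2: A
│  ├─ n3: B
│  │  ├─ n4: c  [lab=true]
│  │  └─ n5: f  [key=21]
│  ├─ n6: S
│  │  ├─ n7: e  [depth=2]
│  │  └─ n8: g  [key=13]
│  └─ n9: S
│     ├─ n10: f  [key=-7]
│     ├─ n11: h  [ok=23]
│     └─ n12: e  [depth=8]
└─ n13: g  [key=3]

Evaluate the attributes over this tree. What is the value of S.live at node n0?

true

1. n1.key = 30  [terminal]
2. n2.pre = "px"  ["px"]
3. n2.tag = false  [f.key > 30]
4. n2.val = "xz"  ["xz"]
5. n3.fin = true  [true]
6. n4.lab = true  [terminal]
7. n5.key = 21  [terminal]
8. n3.live = false  [c.lab == false]
9. n7.depth = 2  [terminal]
10. n8.key = 13  [terminal]
11. n6.pre = 19  [e.depth + 17]
12. n6.live = false  [e.depth > 2]
13. n10.key = -7  [terminal]
14. n11.ok = 23  [terminal]
15. n12.depth = 8  [terminal]
16. n9.pre = 1  [h.ok + f.key - 15]
17. n9.live = false  [false]
18. n2.lim = -4  [S₀.pre - 23]
19. n13.key = 3  [terminal]
20. n0.pre = 26  [26]
21. n0.live = true  [A.lim > -5]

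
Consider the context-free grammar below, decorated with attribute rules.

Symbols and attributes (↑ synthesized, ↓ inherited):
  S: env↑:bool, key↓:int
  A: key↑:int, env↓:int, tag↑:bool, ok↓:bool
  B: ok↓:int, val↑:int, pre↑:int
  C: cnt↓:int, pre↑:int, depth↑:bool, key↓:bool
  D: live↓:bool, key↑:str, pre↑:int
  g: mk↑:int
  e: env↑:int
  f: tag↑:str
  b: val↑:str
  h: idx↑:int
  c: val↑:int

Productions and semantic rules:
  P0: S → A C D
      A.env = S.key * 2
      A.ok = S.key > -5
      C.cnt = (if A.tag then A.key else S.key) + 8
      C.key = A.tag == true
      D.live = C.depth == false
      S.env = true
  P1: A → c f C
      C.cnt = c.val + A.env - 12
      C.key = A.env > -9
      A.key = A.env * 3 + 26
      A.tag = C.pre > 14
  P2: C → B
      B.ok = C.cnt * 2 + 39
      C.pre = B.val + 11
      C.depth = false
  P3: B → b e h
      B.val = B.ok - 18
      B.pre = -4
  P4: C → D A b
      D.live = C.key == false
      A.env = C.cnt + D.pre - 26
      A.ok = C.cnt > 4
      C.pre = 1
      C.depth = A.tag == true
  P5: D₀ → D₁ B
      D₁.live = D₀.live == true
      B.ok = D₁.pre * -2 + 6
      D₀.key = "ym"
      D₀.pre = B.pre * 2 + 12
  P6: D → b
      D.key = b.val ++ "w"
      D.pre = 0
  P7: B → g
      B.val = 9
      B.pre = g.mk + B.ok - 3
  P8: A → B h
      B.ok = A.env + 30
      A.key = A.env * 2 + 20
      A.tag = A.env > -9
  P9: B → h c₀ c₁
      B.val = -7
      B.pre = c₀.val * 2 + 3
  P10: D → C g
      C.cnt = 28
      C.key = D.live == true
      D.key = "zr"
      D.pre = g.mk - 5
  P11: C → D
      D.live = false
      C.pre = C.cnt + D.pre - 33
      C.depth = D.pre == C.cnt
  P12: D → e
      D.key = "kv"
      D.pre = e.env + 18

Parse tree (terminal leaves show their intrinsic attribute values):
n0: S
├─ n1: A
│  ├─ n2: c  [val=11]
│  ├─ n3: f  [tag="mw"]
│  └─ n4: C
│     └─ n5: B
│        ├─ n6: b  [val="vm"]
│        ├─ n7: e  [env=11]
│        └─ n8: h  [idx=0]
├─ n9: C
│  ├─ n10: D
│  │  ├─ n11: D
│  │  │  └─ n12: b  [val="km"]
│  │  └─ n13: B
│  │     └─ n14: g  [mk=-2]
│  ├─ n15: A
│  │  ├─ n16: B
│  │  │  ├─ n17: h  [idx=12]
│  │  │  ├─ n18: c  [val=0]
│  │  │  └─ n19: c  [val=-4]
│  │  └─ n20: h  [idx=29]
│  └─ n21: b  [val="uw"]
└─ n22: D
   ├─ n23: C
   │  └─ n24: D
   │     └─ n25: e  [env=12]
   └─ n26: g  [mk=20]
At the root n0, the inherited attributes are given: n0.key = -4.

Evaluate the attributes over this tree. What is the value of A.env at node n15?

-8

1. n0.key = -4  [given at root]
2. n1.env = -8  [S.key * 2]
3. n1.ok = true  [S.key > -5]
4. n2.val = 11  [terminal]
5. n3.tag = "mw"  [terminal]
6. n4.cnt = -9  [c.val + A.env - 12]
7. n4.key = true  [A.env > -9]
8. n5.ok = 21  [C.cnt * 2 + 39]
9. n6.val = "vm"  [terminal]
10. n7.env = 11  [terminal]
11. n8.idx = 0  [terminal]
12. n5.val = 3  [B.ok - 18]
13. n5.pre = -4  [-4]
14. n4.pre = 14  [B.val + 11]
15. n4.depth = false  [false]
16. n1.key = 2  [A.env * 3 + 26]
17. n1.tag = false  [C.pre > 14]
18. n9.cnt = 4  [(if A.tag then A.key else S.key) + 8]
19. n9.key = false  [A.tag == true]
20. n10.live = true  [C.key == false]
21. n11.live = true  [D₀.live == true]
22. n12.val = "km"  [terminal]
23. n11.key = "kmw"  [b.val ++ "w"]
24. n11.pre = 0  [0]
25. n13.ok = 6  [D₁.pre * -2 + 6]
26. n14.mk = -2  [terminal]
27. n13.val = 9  [9]
28. n13.pre = 1  [g.mk + B.ok - 3]
29. n10.key = "ym"  ["ym"]
30. n10.pre = 14  [B.pre * 2 + 12]
31. n15.env = -8  [C.cnt + D.pre - 26]
32. n15.ok = false  [C.cnt > 4]
33. n16.ok = 22  [A.env + 30]
34. n17.idx = 12  [terminal]
35. n18.val = 0  [terminal]
36. n19.val = -4  [terminal]
37. n16.val = -7  [-7]
38. n16.pre = 3  [c₀.val * 2 + 3]
39. n20.idx = 29  [terminal]
40. n15.key = 4  [A.env * 2 + 20]
41. n15.tag = true  [A.env > -9]
42. n21.val = "uw"  [terminal]
43. n9.pre = 1  [1]
44. n9.depth = true  [A.tag == true]
45. n22.live = false  [C.depth == false]
46. n23.cnt = 28  [28]
47. n23.key = false  [D.live == true]
48. n24.live = false  [false]
49. n25.env = 12  [terminal]
50. n24.key = "kv"  ["kv"]
51. n24.pre = 30  [e.env + 18]
52. n23.pre = 25  [C.cnt + D.pre - 33]
53. n23.depth = false  [D.pre == C.cnt]
54. n26.mk = 20  [terminal]
55. n22.key = "zr"  ["zr"]
56. n22.pre = 15  [g.mk - 5]
57. n0.env = true  [true]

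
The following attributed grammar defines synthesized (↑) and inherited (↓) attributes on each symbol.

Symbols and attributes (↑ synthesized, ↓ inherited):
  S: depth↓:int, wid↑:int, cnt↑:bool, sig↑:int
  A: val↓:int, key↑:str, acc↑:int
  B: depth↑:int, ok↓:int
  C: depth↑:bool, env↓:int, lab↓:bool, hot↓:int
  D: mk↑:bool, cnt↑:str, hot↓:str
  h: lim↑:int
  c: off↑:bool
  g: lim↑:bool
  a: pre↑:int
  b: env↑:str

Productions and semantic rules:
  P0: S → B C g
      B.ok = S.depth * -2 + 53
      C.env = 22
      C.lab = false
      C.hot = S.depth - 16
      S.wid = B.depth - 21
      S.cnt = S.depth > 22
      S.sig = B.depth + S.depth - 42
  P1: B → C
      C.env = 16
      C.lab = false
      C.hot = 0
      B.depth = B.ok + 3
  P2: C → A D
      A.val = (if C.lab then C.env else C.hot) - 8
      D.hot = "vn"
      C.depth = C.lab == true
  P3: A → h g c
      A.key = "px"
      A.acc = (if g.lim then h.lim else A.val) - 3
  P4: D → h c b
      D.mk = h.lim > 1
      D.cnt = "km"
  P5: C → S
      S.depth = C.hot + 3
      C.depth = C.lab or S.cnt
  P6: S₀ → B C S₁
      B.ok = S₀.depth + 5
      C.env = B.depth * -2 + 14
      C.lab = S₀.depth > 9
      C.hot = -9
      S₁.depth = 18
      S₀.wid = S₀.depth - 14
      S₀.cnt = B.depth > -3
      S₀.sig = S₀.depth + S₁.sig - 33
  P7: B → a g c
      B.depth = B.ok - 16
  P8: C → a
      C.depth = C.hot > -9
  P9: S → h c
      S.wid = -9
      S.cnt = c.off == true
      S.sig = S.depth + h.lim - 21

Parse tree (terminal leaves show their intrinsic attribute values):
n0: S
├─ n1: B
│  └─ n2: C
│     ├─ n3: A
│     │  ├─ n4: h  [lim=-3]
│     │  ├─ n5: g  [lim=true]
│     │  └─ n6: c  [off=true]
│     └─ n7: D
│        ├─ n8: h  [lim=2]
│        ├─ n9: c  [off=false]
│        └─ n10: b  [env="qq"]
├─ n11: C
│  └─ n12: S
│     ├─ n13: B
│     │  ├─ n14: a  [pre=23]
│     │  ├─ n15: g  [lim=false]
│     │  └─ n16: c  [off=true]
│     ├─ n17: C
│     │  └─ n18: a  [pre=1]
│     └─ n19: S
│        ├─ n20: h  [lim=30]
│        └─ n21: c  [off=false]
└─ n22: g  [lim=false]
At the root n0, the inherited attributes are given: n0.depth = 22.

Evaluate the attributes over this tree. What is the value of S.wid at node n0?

1. n0.depth = 22  [given at root]
2. n1.ok = 9  [S.depth * -2 + 53]
3. n2.env = 16  [16]
4. n2.lab = false  [false]
5. n2.hot = 0  [0]
6. n3.val = -8  [(if C.lab then C.env else C.hot) - 8]
7. n4.lim = -3  [terminal]
8. n5.lim = true  [terminal]
9. n6.off = true  [terminal]
10. n3.key = "px"  ["px"]
11. n3.acc = -6  [(if g.lim then h.lim else A.val) - 3]
12. n7.hot = "vn"  ["vn"]
13. n8.lim = 2  [terminal]
14. n9.off = false  [terminal]
15. n10.env = "qq"  [terminal]
16. n7.mk = true  [h.lim > 1]
17. n7.cnt = "km"  ["km"]
18. n2.depth = false  [C.lab == true]
19. n1.depth = 12  [B.ok + 3]
20. n11.env = 22  [22]
21. n11.lab = false  [false]
22. n11.hot = 6  [S.depth - 16]
23. n12.depth = 9  [C.hot + 3]
24. n13.ok = 14  [S₀.depth + 5]
25. n14.pre = 23  [terminal]
26. n15.lim = false  [terminal]
27. n16.off = true  [terminal]
28. n13.depth = -2  [B.ok - 16]
29. n17.env = 18  [B.depth * -2 + 14]
30. n17.lab = false  [S₀.depth > 9]
31. n17.hot = -9  [-9]
32. n18.pre = 1  [terminal]
33. n17.depth = false  [C.hot > -9]
34. n19.depth = 18  [18]
35. n20.lim = 30  [terminal]
36. n21.off = false  [terminal]
37. n19.wid = -9  [-9]
38. n19.cnt = false  [c.off == true]
39. n19.sig = 27  [S.depth + h.lim - 21]
40. n12.wid = -5  [S₀.depth - 14]
41. n12.cnt = true  [B.depth > -3]
42. n12.sig = 3  [S₀.depth + S₁.sig - 33]
43. n11.depth = true  [C.lab or S.cnt]
44. n22.lim = false  [terminal]
45. n0.wid = -9  [B.depth - 21]
46. n0.cnt = false  [S.depth > 22]
47. n0.sig = -8  [B.depth + S.depth - 42]

-9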